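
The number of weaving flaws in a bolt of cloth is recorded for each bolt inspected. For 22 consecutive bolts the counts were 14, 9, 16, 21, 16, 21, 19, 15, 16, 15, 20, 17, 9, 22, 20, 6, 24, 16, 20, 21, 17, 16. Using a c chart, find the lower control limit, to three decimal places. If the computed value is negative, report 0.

c̄ = (14 + 9 + 16 + 21 + 16 + 21 + 19 + 15 + 16 + 15 + 20 + 17 + 9 + 22 + 20 + 6 + 24 + 16 + 20 + 21 + 17 + 16) / 22 = 370 / 22 = 16.8182
LCL = c̄ − 3√c̄ = 16.8182 − 3 × 4.1010 = 4.5152

4.515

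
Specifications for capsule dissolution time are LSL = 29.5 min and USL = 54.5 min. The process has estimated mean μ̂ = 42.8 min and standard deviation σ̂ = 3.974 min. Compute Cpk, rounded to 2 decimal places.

Cpu = (USL − μ̂) / (3σ̂) = (54.5 − 42.8) / (3 × 3.974) = 0.9814; Cpl = (μ̂ − LSL) / (3σ̂) = (42.8 − 29.5) / (3 × 3.974) = 1.1156; Cpk = min(Cpu, Cpl) = 0.9814

0.98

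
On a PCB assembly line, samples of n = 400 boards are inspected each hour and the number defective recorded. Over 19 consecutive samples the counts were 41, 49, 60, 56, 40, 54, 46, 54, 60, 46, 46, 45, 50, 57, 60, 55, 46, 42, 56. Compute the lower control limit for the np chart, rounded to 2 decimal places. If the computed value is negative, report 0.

p̄ = Σdᵢ / (k·n) = 963 / (19 × 400) = 0.12671
LCL = np̄ − 3·√(np̄(1−p̄)) = 50.6842 − 3 × 6.6530 = 30.7253

30.73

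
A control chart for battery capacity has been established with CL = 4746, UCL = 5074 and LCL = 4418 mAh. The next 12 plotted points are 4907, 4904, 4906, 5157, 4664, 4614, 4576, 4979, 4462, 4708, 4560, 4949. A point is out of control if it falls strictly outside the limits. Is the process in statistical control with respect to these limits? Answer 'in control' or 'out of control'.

out of control

Compare each point to [4418, 5074]: sample 4 = 5157 > UCL.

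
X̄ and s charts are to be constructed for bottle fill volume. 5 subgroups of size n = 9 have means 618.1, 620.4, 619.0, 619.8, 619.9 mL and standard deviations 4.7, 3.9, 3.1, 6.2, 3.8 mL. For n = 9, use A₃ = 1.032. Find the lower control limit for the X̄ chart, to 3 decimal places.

614.961

X̄̄ = (618.1 + 620.4 + 619.0 + 619.8 + 619.9) / 5 = 619.4400
s̄ = (4.7 + 3.9 + 3.1 + 6.2 + 3.8) / 5 = 4.3400
LCL = X̄̄ − A₃·s̄ = 619.4400 − 1.032 × 4.3400 = 614.9611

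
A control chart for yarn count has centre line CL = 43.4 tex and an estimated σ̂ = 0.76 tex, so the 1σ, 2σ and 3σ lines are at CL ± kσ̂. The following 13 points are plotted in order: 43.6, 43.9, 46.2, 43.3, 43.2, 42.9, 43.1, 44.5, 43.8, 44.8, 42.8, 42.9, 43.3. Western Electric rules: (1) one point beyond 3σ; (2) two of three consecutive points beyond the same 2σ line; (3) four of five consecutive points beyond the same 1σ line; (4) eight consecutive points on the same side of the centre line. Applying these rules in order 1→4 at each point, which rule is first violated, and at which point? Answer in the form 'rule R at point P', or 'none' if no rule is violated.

Zone of each point (C = within 1σ̂, B = 1σ̂–2σ̂, A = 2σ̂–3σ̂, * = beyond 3σ̂; sign = side of CL): 1:+C, 2:+C, 3:+*, 4:-C, 5:-C, 6:-C, 7:-C, 8:+B, 9:+C, 10:+B, 11:-C, 12:-C, 13:-C
Rule 1 (one point beyond the 3σ limits) is satisfied at point 3.

rule 1 at point 3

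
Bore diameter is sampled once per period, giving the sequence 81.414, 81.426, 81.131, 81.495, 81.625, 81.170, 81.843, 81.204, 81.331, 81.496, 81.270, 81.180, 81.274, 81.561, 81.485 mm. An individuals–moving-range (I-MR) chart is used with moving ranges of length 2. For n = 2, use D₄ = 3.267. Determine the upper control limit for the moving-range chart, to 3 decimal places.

Moving ranges: 0.012, 0.295, 0.364, 0.130, 0.455, 0.673, 0.639, 0.127, 0.165, 0.226, 0.090, 0.094, 0.287, 0.076; M̄R̄ = 3.6330 / 14 = 0.2595
UCL_MR = D₄·M̄R̄ = 3.267 × 0.2595 = 0.8478

0.848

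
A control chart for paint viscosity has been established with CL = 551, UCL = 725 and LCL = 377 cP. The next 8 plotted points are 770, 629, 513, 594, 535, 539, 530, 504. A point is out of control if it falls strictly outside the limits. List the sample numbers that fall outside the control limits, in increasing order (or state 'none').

1

Compare each point to [377, 725]: sample 1 = 770 > UCL.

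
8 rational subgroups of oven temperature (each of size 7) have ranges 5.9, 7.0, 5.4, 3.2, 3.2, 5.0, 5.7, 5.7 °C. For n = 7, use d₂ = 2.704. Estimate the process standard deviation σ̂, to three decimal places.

R̄ = (5.9 + 7.0 + 5.4 + 3.2 + 3.2 + 5.0 + 5.7 + 5.7) / 8 = 5.1375
σ̂ = R̄ / d₂ = 5.1375 / 2.704 = 1.9000

1.900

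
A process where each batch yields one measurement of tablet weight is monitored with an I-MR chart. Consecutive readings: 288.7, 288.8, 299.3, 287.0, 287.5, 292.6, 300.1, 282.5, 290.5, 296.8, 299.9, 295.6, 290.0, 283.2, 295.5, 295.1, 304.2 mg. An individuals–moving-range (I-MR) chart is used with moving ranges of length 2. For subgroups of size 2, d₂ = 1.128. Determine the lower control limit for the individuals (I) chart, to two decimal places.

274.58

X̄ = (288.7 + 288.8 + 299.3 + 287.0 + 287.5 + 292.6 + 300.1 + 282.5 + 290.5 + 296.8 + 299.9 + 295.6 + 290.0 + 283.2 + 295.5 + 295.1 + 304.2) / 17 = 292.7824
Moving ranges: 0.1, 10.5, 12.3, 0.5, 5.1, 7.5, 17.6, 8.0, 6.3, 3.1, 4.3, 5.6, 6.8, 12.3, 0.4, 9.1; M̄R̄ = 109.5000 / 16 = 6.8438
LCL = X̄ − 3·M̄R̄/d₂ = 292.7824 − 3 × 6.8438 / 1.128 = 274.5809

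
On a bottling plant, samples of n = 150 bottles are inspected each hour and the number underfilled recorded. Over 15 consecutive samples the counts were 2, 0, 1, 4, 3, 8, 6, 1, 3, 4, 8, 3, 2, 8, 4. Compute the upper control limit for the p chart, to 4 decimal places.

0.0638

p̄ = Σdᵢ / (k·n) = 57 / (15 × 150) = 0.02533
UCL = p̄ + 3·√(p̄(1−p̄)/n) = 0.02533 + 3 × √(0.02533×0.97467/150) = 0.02533 + 3 × 0.01283 = 0.06382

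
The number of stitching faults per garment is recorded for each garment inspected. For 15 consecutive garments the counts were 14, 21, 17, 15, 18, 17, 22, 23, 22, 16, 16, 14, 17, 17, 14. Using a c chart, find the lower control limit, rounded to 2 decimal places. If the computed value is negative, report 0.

c̄ = (14 + 21 + 17 + 15 + 18 + 17 + 22 + 23 + 22 + 16 + 16 + 14 + 17 + 17 + 14) / 15 = 263 / 15 = 17.5333
LCL = c̄ − 3√c̄ = 17.5333 − 3 × 4.1873 = 4.9715

4.97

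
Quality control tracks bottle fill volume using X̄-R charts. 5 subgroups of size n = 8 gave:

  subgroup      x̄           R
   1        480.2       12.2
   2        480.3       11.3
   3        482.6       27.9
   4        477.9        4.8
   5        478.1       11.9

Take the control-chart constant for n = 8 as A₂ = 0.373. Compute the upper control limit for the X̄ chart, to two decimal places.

484.90

X̄̄ = (480.2 + 480.3 + 482.6 + 477.9 + 478.1) / 5 = 2399.1000 / 5 = 479.8200
R̄ = (12.2 + 11.3 + 27.9 + 4.8 + 11.9) / 5 = 68.1000 / 5 = 13.6200
UCL = X̄̄ + A₂·R̄ = 479.8200 + 0.373 × 13.6200 = 484.9003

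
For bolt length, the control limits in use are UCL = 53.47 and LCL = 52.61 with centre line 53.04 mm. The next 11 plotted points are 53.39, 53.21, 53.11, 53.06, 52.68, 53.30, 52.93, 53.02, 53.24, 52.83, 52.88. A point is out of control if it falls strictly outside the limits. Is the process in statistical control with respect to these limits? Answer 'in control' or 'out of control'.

All 11 points lie within [52.61, 53.47].

in control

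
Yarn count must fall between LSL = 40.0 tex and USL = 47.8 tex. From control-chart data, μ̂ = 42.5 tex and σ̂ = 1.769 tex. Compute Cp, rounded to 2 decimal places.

0.73

Cp = (USL − LSL) / (6σ̂) = (47.8 − 40.0) / (6 × 1.769) = 7.8000 / 10.6140 = 0.7349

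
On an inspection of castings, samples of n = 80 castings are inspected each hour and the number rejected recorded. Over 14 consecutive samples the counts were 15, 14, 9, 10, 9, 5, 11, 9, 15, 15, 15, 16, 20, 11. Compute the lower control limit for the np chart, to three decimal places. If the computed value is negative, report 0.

p̄ = Σdᵢ / (k·n) = 174 / (14 × 80) = 0.15536
LCL = np̄ − 3·√(np̄(1−p̄)) = 12.4286 − 3 × 3.2400 = 2.7085

2.709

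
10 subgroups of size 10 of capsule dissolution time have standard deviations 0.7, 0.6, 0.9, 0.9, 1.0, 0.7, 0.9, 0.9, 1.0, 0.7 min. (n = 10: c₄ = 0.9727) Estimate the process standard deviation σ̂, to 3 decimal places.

0.853

s̄ = (0.7 + 0.6 + 0.9 + 0.9 + 1.0 + 0.7 + 0.9 + 0.9 + 1.0 + 0.7) / 10 = 0.8300
σ̂ = s̄ / c₄ = 0.8300 / 0.9727 = 0.8533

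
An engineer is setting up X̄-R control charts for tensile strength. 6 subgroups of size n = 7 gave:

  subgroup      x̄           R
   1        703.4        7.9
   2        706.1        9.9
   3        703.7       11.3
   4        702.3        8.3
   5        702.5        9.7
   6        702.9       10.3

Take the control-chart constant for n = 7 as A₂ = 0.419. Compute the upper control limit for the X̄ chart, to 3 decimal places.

X̄̄ = (703.4 + 706.1 + 703.7 + 702.3 + 702.5 + 702.9) / 6 = 4220.9000 / 6 = 703.4833
R̄ = (7.9 + 9.9 + 11.3 + 8.3 + 9.7 + 10.3) / 6 = 57.4000 / 6 = 9.5667
UCL = X̄̄ + A₂·R̄ = 703.4833 + 0.419 × 9.5667 = 707.4918

707.492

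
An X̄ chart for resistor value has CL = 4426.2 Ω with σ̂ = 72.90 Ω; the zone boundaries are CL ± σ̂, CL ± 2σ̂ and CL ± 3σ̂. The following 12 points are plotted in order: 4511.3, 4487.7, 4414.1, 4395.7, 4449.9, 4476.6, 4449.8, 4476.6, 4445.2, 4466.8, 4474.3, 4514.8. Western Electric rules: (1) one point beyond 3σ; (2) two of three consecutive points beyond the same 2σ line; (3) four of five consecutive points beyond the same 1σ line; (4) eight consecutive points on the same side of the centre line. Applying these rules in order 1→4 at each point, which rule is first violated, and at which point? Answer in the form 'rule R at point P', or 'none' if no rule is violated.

rule 4 at point 12

Zone of each point (C = within 1σ̂, B = 1σ̂–2σ̂, A = 2σ̂–3σ̂, * = beyond 3σ̂; sign = side of CL): 1:+B, 2:+C, 3:-C, 4:-C, 5:+C, 6:+C, 7:+C, 8:+C, 9:+C, 10:+C, 11:+C, 12:+B
Rule 4 (eight consecutive points on the same side of the centre line) is satisfied at point 12.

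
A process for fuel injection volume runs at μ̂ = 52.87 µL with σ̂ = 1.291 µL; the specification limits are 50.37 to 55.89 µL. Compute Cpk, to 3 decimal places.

0.645

Cpu = (USL − μ̂) / (3σ̂) = (55.89 − 52.87) / (3 × 1.291) = 0.7798; Cpl = (μ̂ − LSL) / (3σ̂) = (52.87 − 50.37) / (3 × 1.291) = 0.6455; Cpk = min(Cpu, Cpl) = 0.6455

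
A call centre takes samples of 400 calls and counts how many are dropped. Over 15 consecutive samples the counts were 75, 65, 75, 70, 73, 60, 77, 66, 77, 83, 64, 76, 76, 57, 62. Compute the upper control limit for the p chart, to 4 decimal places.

p̄ = Σdᵢ / (k·n) = 1056 / (15 × 400) = 0.17600
UCL = p̄ + 3·√(p̄(1−p̄)/n) = 0.17600 + 3 × √(0.17600×0.82400/400) = 0.17600 + 3 × 0.01904 = 0.23312

0.2331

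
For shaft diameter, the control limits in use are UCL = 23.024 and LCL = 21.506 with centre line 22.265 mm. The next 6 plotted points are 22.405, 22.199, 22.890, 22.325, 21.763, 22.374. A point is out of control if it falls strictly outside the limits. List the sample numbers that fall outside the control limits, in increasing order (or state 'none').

none

All 6 points lie within [21.506, 23.024].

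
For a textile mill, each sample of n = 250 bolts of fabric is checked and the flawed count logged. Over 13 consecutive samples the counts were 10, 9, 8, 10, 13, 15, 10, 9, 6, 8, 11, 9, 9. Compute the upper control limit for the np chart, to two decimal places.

p̄ = Σdᵢ / (k·n) = 127 / (13 × 250) = 0.03908
UCL = np̄ + 3·√(np̄(1−p̄)) = 9.7692 + 3 × √(9.7692×0.96092) = 9.7692 + 3 × 3.0639 = 18.9609

18.96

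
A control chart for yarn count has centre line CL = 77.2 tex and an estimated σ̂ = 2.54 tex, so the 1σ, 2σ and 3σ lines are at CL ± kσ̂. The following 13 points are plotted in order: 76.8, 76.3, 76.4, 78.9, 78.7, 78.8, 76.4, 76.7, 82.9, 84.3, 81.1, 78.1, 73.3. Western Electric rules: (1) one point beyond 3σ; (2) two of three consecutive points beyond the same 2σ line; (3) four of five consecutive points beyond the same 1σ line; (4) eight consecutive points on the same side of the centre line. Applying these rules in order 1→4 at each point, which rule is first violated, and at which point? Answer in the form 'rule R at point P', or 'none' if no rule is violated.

rule 2 at point 10

Zone of each point (C = within 1σ̂, B = 1σ̂–2σ̂, A = 2σ̂–3σ̂, * = beyond 3σ̂; sign = side of CL): 1:-C, 2:-C, 3:-C, 4:+C, 5:+C, 6:+C, 7:-C, 8:-C, 9:+A, 10:+A, 11:+B, 12:+C, 13:-B
Rule 2 (two of three consecutive points beyond the same 2σ limit) is satisfied at point 10.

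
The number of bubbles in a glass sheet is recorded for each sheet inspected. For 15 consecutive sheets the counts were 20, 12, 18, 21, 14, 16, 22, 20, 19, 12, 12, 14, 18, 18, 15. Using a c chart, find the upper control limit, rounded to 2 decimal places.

29.01

c̄ = (20 + 12 + 18 + 21 + 14 + 16 + 22 + 20 + 19 + 12 + 12 + 14 + 18 + 18 + 15) / 15 = 251 / 15 = 16.7333
UCL = c̄ + 3√c̄ = 16.7333 + 3 × √16.7333 = 16.7333 + 3 × 4.0906 = 29.0053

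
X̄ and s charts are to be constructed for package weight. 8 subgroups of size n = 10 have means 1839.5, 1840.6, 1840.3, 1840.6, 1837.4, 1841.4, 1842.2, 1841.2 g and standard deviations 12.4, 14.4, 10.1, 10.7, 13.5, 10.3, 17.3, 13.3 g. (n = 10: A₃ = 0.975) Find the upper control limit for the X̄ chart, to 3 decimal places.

X̄̄ = (1839.5 + 1840.6 + 1840.3 + 1840.6 + 1837.4 + 1841.4 + 1842.2 + 1841.2) / 8 = 1840.4000
s̄ = (12.4 + 14.4 + 10.1 + 10.7 + 13.5 + 10.3 + 17.3 + 13.3) / 8 = 12.7500
UCL = X̄̄ + A₃·s̄ = 1840.4000 + 0.975 × 12.7500 = 1852.8313

1852.831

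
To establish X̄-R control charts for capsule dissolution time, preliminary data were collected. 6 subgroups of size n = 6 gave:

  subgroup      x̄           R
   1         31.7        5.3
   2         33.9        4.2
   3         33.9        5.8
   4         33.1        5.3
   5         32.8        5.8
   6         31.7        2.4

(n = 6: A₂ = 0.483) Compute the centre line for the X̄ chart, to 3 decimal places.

X̄̄ = (31.7 + 33.9 + 33.9 + 33.1 + 32.8 + 31.7) / 6 = 197.1000 / 6 = 32.8500
CL = X̄̄ = 32.8500

32.850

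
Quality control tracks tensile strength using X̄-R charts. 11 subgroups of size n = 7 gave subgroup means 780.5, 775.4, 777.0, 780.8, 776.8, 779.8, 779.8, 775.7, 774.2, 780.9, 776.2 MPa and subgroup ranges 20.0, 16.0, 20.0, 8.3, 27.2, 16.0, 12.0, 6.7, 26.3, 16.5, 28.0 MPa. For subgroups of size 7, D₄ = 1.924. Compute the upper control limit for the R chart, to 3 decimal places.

R̄ = (20.0 + 16.0 + 20.0 + 8.3 + 27.2 + 16.0 + 12.0 + 6.7 + 26.3 + 16.5 + 28.0) / 11 = 197.0000 / 11 = 17.9091
UCL_R = D₄·R̄ = 1.924 × 17.9091 = 34.4571

34.457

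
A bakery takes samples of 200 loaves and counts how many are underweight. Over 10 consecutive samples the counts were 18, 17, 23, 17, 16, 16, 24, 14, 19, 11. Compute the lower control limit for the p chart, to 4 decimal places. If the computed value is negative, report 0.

p̄ = Σdᵢ / (k·n) = 175 / (10 × 200) = 0.08750
LCL = p̄ − 3·√(p̄(1−p̄)/n) = 0.08750 − 3 × 0.01998 = 0.02756

0.0276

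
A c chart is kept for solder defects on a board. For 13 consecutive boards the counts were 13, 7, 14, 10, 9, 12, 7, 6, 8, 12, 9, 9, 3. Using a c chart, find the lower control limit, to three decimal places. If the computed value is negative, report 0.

0.077

c̄ = (13 + 7 + 14 + 10 + 9 + 12 + 7 + 6 + 8 + 12 + 9 + 9 + 3) / 13 = 119 / 13 = 9.1538
LCL = c̄ − 3√c̄ = 9.1538 − 3 × 3.0255 = 0.0772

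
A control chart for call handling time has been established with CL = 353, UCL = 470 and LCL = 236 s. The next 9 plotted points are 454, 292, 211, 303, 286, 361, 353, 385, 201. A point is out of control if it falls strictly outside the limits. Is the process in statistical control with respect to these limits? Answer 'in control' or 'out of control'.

Compare each point to [236, 470]: sample 3 = 211 < LCL; sample 9 = 201 < LCL.

out of control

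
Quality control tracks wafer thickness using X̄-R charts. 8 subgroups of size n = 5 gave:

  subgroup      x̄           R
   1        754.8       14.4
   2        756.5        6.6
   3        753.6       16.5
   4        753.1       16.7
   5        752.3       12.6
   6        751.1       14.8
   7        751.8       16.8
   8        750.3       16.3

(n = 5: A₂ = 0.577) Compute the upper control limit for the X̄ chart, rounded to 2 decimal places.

761.21

X̄̄ = (754.8 + 756.5 + 753.6 + 753.1 + 752.3 + 751.1 + 751.8 + 750.3) / 8 = 6023.5000 / 8 = 752.9375
R̄ = (14.4 + 6.6 + 16.5 + 16.7 + 12.6 + 14.8 + 16.8 + 16.3) / 8 = 114.7000 / 8 = 14.3375
UCL = X̄̄ + A₂·R̄ = 752.9375 + 0.577 × 14.3375 = 761.2102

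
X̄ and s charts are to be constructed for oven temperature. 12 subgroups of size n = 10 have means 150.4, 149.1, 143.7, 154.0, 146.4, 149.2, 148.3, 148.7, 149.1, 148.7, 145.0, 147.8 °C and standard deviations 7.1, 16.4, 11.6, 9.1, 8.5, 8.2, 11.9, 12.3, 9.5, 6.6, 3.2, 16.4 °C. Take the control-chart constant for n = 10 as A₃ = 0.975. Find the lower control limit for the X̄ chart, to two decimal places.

X̄̄ = (150.4 + 149.1 + 143.7 + 154.0 + 146.4 + 149.2 + 148.3 + 148.7 + 149.1 + 148.7 + 145.0 + 147.8) / 12 = 148.3667
s̄ = (7.1 + 16.4 + 11.6 + 9.1 + 8.5 + 8.2 + 11.9 + 12.3 + 9.5 + 6.6 + 3.2 + 16.4) / 12 = 10.0667
LCL = X̄̄ − A₃·s̄ = 148.3667 − 0.975 × 10.0667 = 138.5517

138.55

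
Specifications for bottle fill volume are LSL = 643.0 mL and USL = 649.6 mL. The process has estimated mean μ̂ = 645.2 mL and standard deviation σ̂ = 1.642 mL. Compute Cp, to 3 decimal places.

Cp = (USL − LSL) / (6σ̂) = (649.6 − 643.0) / (6 × 1.642) = 6.6000 / 9.8520 = 0.6699

0.670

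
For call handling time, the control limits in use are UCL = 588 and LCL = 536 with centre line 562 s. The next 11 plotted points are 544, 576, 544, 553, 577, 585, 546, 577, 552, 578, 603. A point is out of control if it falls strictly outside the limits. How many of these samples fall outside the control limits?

1

Compare each point to [536, 588]: sample 11 = 603 > UCL.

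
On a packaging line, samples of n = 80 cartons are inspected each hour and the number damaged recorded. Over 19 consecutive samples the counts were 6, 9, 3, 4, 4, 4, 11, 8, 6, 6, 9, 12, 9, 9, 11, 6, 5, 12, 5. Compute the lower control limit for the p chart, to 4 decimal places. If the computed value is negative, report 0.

p̄ = Σdᵢ / (k·n) = 139 / (19 × 80) = 0.09145
LCL = p̄ − 3·√(p̄(1−p̄)/n) = 0.09145 − 3 × 0.03223 = -0.00523 → 0 (negative, so LCL = 0)

0.0000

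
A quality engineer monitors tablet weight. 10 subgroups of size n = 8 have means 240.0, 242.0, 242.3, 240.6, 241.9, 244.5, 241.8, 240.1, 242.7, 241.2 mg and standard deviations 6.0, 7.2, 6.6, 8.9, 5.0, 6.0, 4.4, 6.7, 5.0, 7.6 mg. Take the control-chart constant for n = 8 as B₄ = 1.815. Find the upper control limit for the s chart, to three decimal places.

s̄ = (6.0 + 7.2 + 6.6 + 8.9 + 5.0 + 6.0 + 4.4 + 6.7 + 5.0 + 7.6) / 10 = 6.3400
UCL_s = B₄·s̄ = 1.815 × 6.3400 = 11.5071

11.507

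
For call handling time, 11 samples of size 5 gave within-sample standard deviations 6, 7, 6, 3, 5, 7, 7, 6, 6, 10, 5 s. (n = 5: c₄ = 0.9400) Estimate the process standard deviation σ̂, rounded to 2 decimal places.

s̄ = (6 + 7 + 6 + 3 + 5 + 7 + 7 + 6 + 6 + 10 + 5) / 11 = 6.1818
σ̂ = s̄ / c₄ = 6.1818 / 0.9400 = 6.5764

6.58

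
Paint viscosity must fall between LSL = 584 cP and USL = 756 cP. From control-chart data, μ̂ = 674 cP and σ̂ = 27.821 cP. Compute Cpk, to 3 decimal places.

0.982

Cpu = (USL − μ̂) / (3σ̂) = (756 − 674) / (3 × 27.821) = 0.9825; Cpl = (μ̂ − LSL) / (3σ̂) = (674 − 584) / (3 × 27.821) = 1.0783; Cpk = min(Cpu, Cpl) = 0.9825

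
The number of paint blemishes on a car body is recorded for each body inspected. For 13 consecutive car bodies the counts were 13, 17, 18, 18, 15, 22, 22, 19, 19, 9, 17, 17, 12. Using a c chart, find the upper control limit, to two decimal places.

c̄ = (13 + 17 + 18 + 18 + 15 + 22 + 22 + 19 + 19 + 9 + 17 + 17 + 12) / 13 = 218 / 13 = 16.7692
UCL = c̄ + 3√c̄ = 16.7692 + 3 × √16.7692 = 16.7692 + 3 × 4.0950 = 29.0543

29.05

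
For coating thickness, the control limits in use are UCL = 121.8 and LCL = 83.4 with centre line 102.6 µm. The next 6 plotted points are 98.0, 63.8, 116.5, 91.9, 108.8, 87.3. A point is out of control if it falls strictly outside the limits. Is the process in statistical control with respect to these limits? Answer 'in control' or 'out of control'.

Compare each point to [83.4, 121.8]: sample 2 = 63.8 < LCL.

out of control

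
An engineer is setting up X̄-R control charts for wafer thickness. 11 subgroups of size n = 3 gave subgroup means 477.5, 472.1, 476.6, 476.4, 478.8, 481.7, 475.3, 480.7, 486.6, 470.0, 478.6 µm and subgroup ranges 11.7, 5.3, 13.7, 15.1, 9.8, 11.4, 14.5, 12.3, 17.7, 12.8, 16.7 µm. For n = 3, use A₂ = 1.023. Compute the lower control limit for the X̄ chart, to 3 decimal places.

464.551

X̄̄ = (477.5 + 472.1 + 476.6 + 476.4 + 478.8 + 481.7 + 475.3 + 480.7 + 486.6 + 470.0 + 478.6) / 11 = 5254.3000 / 11 = 477.6636
R̄ = (11.7 + 5.3 + 13.7 + 15.1 + 9.8 + 11.4 + 14.5 + 12.3 + 17.7 + 12.8 + 16.7) / 11 = 141.0000 / 11 = 12.8182
LCL = X̄̄ − A₂·R̄ = 477.6636 − 1.023 × 12.8182 = 464.5506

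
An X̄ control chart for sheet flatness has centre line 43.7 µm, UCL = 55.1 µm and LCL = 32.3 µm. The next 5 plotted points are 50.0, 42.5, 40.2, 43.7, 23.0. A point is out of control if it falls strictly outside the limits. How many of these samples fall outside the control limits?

1

Compare each point to [32.3, 55.1]: sample 5 = 23.0 < LCL.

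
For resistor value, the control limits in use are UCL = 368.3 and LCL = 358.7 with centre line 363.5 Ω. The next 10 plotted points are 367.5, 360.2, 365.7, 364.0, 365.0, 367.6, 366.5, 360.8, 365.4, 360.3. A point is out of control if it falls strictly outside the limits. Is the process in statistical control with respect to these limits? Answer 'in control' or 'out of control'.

in control

All 10 points lie within [358.7, 368.3].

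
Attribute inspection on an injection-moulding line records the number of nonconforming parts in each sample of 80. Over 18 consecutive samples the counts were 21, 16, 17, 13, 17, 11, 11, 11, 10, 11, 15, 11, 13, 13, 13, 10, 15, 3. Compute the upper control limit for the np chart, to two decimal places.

22.68

p̄ = Σdᵢ / (k·n) = 231 / (18 × 80) = 0.16042
UCL = np̄ + 3·√(np̄(1−p̄)) = 12.8333 + 3 × √(12.8333×0.83958) = 12.8333 + 3 × 3.2825 = 22.6808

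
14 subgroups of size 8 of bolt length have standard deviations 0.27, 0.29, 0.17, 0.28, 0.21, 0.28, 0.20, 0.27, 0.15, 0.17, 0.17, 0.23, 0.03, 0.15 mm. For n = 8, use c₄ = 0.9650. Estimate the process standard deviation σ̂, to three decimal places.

s̄ = (0.27 + 0.29 + 0.17 + 0.28 + 0.21 + 0.28 + 0.20 + 0.27 + 0.15 + 0.17 + 0.17 + 0.23 + 0.03 + 0.15) / 14 = 0.2050
σ̂ = s̄ / c₄ = 0.2050 / 0.9650 = 0.2124

0.212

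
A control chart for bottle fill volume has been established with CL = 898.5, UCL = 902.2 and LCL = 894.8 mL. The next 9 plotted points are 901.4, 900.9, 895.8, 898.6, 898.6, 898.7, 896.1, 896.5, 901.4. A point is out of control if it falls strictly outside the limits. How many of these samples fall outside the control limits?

All 9 points lie within [894.8, 902.2].

0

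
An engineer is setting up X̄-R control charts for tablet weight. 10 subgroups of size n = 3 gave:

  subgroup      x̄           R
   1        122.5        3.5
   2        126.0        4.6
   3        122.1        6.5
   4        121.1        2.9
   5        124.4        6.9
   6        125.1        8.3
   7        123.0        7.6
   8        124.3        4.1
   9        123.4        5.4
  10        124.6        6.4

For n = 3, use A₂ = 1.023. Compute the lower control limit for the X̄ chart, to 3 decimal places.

X̄̄ = (122.5 + 126.0 + 122.1 + 121.1 + 124.4 + 125.1 + 123.0 + 124.3 + 123.4 + 124.6) / 10 = 1236.5000 / 10 = 123.6500
R̄ = (3.5 + 4.6 + 6.5 + 2.9 + 6.9 + 8.3 + 7.6 + 4.1 + 5.4 + 6.4) / 10 = 56.2000 / 10 = 5.6200
LCL = X̄̄ − A₂·R̄ = 123.6500 − 1.023 × 5.6200 = 117.9007

117.901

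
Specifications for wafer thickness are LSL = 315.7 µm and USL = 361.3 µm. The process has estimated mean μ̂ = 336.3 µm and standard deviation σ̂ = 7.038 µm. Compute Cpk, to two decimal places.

0.98

Cpu = (USL − μ̂) / (3σ̂) = (361.3 − 336.3) / (3 × 7.038) = 1.1840; Cpl = (μ̂ − LSL) / (3σ̂) = (336.3 − 315.7) / (3 × 7.038) = 0.9757; Cpk = min(Cpu, Cpl) = 0.9757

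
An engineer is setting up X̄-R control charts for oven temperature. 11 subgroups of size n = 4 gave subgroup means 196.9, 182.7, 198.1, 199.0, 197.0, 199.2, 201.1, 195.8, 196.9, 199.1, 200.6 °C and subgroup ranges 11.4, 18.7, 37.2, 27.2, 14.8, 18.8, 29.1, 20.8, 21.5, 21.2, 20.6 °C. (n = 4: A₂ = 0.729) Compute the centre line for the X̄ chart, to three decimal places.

196.945

X̄̄ = (196.9 + 182.7 + 198.1 + 199.0 + 197.0 + 199.2 + 201.1 + 195.8 + 196.9 + 199.1 + 200.6) / 11 = 2166.4000 / 11 = 196.9455
CL = X̄̄ = 196.9455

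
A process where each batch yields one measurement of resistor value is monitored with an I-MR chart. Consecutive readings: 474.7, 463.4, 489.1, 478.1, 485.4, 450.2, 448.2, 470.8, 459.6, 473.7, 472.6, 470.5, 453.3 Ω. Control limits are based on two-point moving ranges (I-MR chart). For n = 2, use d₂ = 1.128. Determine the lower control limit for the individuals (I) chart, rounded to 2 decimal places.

432.79

X̄ = (474.7 + 463.4 + 489.1 + 478.1 + 485.4 + 450.2 + 448.2 + 470.8 + 459.6 + 473.7 + 472.6 + 470.5 + 453.3) / 13 = 468.4308
Moving ranges: 11.3, 25.7, 11.0, 7.3, 35.2, 2.0, 22.6, 11.2, 14.1, 1.1, 2.1, 17.2; M̄R̄ = 160.8000 / 12 = 13.4000
LCL = X̄ − 3·M̄R̄/d₂ = 468.4308 − 3 × 13.4000 / 1.128 = 432.7925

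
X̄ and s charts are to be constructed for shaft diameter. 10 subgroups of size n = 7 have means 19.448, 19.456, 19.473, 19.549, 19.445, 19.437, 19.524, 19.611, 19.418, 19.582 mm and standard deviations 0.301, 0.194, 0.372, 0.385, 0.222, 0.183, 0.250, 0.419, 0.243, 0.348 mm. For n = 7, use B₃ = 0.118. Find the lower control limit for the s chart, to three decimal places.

0.034

s̄ = (0.301 + 0.194 + 0.372 + 0.385 + 0.222 + 0.183 + 0.250 + 0.419 + 0.243 + 0.348) / 10 = 0.2917
LCL_s = B₃·s̄ = 0.118 × 0.2917 = 0.0344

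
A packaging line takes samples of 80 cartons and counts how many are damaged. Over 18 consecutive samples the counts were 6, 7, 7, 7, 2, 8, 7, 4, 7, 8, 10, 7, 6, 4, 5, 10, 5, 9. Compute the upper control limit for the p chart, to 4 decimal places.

p̄ = Σdᵢ / (k·n) = 119 / (18 × 80) = 0.08264
UCL = p̄ + 3·√(p̄(1−p̄)/n) = 0.08264 + 3 × √(0.08264×0.91736/80) = 0.08264 + 3 × 0.03078 = 0.17499

0.1750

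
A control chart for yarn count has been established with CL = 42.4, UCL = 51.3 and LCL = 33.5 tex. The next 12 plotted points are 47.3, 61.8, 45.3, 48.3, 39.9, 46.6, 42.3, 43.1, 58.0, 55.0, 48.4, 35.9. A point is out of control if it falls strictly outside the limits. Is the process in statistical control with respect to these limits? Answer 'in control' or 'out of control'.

Compare each point to [33.5, 51.3]: sample 2 = 61.8 > UCL; sample 9 = 58.0 > UCL; sample 10 = 55.0 > UCL.

out of control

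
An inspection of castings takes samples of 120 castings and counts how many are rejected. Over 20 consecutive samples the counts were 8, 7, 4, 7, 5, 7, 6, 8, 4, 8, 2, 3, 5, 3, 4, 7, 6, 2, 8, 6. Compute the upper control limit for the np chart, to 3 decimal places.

p̄ = Σdᵢ / (k·n) = 110 / (20 × 120) = 0.04583
UCL = np̄ + 3·√(np̄(1−p̄)) = 5.5000 + 3 × √(5.5000×0.95417) = 5.5000 + 3 × 2.2908 = 12.3725

12.372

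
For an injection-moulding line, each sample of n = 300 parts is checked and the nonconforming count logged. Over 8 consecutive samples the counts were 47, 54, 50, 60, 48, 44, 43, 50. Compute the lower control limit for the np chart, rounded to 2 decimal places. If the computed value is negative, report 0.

30.21

p̄ = Σdᵢ / (k·n) = 396 / (8 × 300) = 0.16500
LCL = np̄ − 3·√(np̄(1−p̄)) = 49.5000 − 3 × 6.4290 = 30.2129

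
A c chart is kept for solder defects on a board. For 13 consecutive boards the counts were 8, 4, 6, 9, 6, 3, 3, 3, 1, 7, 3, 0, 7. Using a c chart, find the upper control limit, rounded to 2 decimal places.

11.06

c̄ = (8 + 4 + 6 + 9 + 6 + 3 + 3 + 3 + 1 + 7 + 3 + 0 + 7) / 13 = 60 / 13 = 4.6154
UCL = c̄ + 3√c̄ = 4.6154 + 3 × √4.6154 = 4.6154 + 3 × 2.1483 = 11.0604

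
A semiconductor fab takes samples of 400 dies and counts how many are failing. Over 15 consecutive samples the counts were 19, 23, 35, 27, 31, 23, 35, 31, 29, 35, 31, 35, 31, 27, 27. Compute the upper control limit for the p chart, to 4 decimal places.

0.1122

p̄ = Σdᵢ / (k·n) = 439 / (15 × 400) = 0.07317
UCL = p̄ + 3·√(p̄(1−p̄)/n) = 0.07317 + 3 × √(0.07317×0.92683/400) = 0.07317 + 3 × 0.01302 = 0.11223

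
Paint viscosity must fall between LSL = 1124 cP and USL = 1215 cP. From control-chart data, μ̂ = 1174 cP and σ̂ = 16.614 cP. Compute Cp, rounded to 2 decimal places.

0.91

Cp = (USL − LSL) / (6σ̂) = (1215 − 1124) / (6 × 16.614) = 91.0000 / 99.6840 = 0.9129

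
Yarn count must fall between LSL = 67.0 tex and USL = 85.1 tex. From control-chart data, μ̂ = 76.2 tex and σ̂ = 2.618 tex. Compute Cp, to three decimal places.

1.152

Cp = (USL − LSL) / (6σ̂) = (85.1 − 67.0) / (6 × 2.618) = 18.1000 / 15.7080 = 1.1523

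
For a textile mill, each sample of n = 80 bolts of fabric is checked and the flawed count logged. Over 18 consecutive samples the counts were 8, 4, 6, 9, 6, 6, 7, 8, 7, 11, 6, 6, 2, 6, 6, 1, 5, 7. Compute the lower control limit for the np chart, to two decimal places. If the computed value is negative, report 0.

0.00

p̄ = Σdᵢ / (k·n) = 111 / (18 × 80) = 0.07708
LCL = np̄ − 3·√(np̄(1−p̄)) = 6.1667 − 3 × 2.3856 = -0.9903 → 0 (negative, so LCL = 0)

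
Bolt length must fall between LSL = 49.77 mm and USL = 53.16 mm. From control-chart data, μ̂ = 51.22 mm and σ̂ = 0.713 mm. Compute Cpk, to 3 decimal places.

0.678

Cpu = (USL − μ̂) / (3σ̂) = (53.16 − 51.22) / (3 × 0.713) = 0.9070; Cpl = (μ̂ − LSL) / (3σ̂) = (51.22 − 49.77) / (3 × 0.713) = 0.6779; Cpk = min(Cpu, Cpl) = 0.6779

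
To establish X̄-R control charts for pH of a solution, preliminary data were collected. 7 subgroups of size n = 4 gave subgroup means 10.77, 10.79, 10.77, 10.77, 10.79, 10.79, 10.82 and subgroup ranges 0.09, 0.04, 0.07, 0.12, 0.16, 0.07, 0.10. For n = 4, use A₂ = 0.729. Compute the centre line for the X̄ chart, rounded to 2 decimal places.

10.79

X̄̄ = (10.77 + 10.79 + 10.77 + 10.77 + 10.79 + 10.79 + 10.82) / 7 = 75.5000 / 7 = 10.7857
CL = X̄̄ = 10.7857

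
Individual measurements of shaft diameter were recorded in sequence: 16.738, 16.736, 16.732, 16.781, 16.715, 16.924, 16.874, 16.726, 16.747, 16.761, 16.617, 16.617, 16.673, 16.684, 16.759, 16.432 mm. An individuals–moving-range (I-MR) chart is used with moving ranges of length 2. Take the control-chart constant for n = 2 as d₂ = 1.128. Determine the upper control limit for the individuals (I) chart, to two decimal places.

X̄ = (16.738 + 16.736 + 16.732 + 16.781 + 16.715 + 16.924 + 16.874 + 16.726 + 16.747 + 16.761 + 16.617 + 16.617 + 16.673 + 16.684 + 16.759 + 16.432) / 16 = 16.7198
Moving ranges: 0.002, 0.004, 0.049, 0.066, 0.209, 0.050, 0.148, 0.021, 0.014, 0.144, 0.000, 0.056, 0.011, 0.075, 0.327; M̄R̄ = 1.1760 / 15 = 0.0784
UCL = X̄ + 3·M̄R̄/d₂ = 16.7198 + 3 × 0.0784 / 1.128 = 16.9283

16.93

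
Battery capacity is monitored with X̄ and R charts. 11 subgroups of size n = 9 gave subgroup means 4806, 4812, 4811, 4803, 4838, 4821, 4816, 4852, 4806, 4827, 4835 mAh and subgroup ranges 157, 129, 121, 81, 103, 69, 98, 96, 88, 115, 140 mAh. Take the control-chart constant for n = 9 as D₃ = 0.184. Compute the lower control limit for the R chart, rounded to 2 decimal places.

20.02

R̄ = (157 + 129 + 121 + 81 + 103 + 69 + 98 + 96 + 88 + 115 + 140) / 11 = 1197.0000 / 11 = 108.8182
LCL_R = D₃·R̄ = 0.184 × 108.8182 = 20.0225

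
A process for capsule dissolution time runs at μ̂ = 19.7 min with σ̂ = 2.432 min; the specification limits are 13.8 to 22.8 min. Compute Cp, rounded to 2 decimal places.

0.62

Cp = (USL − LSL) / (6σ̂) = (22.8 − 13.8) / (6 × 2.432) = 9.0000 / 14.5920 = 0.6168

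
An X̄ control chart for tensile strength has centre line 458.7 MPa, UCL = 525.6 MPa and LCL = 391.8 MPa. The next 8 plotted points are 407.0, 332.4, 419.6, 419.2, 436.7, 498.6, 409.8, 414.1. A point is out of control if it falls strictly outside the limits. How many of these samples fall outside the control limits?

1

Compare each point to [391.8, 525.6]: sample 2 = 332.4 < LCL.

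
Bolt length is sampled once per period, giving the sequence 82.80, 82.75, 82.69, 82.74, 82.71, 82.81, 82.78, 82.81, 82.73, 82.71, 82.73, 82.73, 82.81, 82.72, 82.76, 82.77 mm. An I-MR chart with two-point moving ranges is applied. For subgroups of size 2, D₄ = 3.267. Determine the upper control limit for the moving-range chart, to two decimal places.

0.15

Moving ranges: 0.05, 0.06, 0.05, 0.03, 0.10, 0.03, 0.03, 0.08, 0.02, 0.02, 0.00, 0.08, 0.09, 0.04, 0.01; M̄R̄ = 0.6900 / 15 = 0.0460
UCL_MR = D₄·M̄R̄ = 3.267 × 0.0460 = 0.1503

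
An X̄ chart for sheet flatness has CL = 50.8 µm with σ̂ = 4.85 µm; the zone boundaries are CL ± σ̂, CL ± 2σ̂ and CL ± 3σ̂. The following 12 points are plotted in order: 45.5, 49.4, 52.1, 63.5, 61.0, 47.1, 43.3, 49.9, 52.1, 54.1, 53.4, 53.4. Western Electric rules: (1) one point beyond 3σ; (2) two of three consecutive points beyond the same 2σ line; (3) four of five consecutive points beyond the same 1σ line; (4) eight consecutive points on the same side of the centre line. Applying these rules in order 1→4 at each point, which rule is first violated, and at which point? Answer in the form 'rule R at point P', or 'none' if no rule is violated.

Zone of each point (C = within 1σ̂, B = 1σ̂–2σ̂, A = 2σ̂–3σ̂, * = beyond 3σ̂; sign = side of CL): 1:-B, 2:-C, 3:+C, 4:+A, 5:+A, 6:-C, 7:-B, 8:-C, 9:+C, 10:+C, 11:+C, 12:+C
Rule 2 (two of three consecutive points beyond the same 2σ limit) is satisfied at point 5.

rule 2 at point 5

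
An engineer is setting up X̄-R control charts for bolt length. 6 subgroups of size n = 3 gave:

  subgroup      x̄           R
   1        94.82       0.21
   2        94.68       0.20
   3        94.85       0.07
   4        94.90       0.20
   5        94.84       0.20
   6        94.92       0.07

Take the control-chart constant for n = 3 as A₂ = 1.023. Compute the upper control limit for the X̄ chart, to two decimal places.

95.00

X̄̄ = (94.82 + 94.68 + 94.85 + 94.90 + 94.84 + 94.92) / 6 = 569.0100 / 6 = 94.8350
R̄ = (0.21 + 0.20 + 0.07 + 0.20 + 0.20 + 0.07) / 6 = 0.9500 / 6 = 0.1583
UCL = X̄̄ + A₂·R̄ = 94.8350 + 1.023 × 0.1583 = 94.9970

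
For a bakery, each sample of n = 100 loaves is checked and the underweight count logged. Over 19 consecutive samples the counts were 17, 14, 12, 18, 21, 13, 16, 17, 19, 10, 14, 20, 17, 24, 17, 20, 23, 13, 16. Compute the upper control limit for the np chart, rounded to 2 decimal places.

28.14

p̄ = Σdᵢ / (k·n) = 321 / (19 × 100) = 0.16895
UCL = np̄ + 3·√(np̄(1−p̄)) = 16.8947 + 3 × √(16.8947×0.83105) = 16.8947 + 3 × 3.7471 = 28.1359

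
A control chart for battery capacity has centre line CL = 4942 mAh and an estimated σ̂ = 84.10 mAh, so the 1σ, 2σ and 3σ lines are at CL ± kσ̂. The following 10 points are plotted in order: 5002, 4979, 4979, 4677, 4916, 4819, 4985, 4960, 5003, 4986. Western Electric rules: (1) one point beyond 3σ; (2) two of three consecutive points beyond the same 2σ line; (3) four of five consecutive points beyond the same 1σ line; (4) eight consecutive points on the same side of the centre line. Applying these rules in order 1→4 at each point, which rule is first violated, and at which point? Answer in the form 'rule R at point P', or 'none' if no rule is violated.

Zone of each point (C = within 1σ̂, B = 1σ̂–2σ̂, A = 2σ̂–3σ̂, * = beyond 3σ̂; sign = side of CL): 1:+C, 2:+C, 3:+C, 4:-*, 5:-C, 6:-B, 7:+C, 8:+C, 9:+C, 10:+C
Rule 1 (one point beyond the 3σ limits) is satisfied at point 4.

rule 1 at point 4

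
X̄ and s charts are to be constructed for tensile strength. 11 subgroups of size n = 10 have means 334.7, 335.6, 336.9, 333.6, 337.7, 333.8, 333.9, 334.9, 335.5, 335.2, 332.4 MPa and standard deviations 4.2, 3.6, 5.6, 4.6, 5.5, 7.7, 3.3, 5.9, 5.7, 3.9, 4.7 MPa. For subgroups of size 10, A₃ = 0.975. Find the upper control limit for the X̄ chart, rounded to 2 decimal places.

339.78

X̄̄ = (334.7 + 335.6 + 336.9 + 333.6 + 337.7 + 333.8 + 333.9 + 334.9 + 335.5 + 335.2 + 332.4) / 11 = 334.9273
s̄ = (4.2 + 3.6 + 5.6 + 4.6 + 5.5 + 7.7 + 3.3 + 5.9 + 5.7 + 3.9 + 4.7) / 11 = 4.9727
UCL = X̄̄ + A₃·s̄ = 334.9273 + 0.975 × 4.9727 = 339.7757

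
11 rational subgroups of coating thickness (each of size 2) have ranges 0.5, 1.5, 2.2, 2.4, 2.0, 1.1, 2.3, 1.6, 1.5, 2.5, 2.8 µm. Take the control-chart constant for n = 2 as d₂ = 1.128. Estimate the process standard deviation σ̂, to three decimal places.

R̄ = (0.5 + 1.5 + 2.2 + 2.4 + 2.0 + 1.1 + 2.3 + 1.6 + 1.5 + 2.5 + 2.8) / 11 = 1.8545
σ̂ = R̄ / d₂ = 1.8545 / 1.128 = 1.6441

1.644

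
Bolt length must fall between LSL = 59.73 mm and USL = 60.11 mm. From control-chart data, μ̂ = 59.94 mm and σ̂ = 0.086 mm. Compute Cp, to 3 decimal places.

0.736

Cp = (USL − LSL) / (6σ̂) = (60.11 − 59.73) / (6 × 0.086) = 0.3800 / 0.5160 = 0.7364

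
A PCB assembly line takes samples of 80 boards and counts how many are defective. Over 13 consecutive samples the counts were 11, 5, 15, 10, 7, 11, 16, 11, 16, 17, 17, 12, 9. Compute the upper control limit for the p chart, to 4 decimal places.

p̄ = Σdᵢ / (k·n) = 157 / (13 × 80) = 0.15096
UCL = p̄ + 3·√(p̄(1−p̄)/n) = 0.15096 + 3 × √(0.15096×0.84904/80) = 0.15096 + 3 × 0.04003 = 0.27104

0.2710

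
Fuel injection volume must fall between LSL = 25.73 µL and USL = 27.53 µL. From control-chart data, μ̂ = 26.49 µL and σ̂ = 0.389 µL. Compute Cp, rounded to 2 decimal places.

Cp = (USL − LSL) / (6σ̂) = (27.53 − 25.73) / (6 × 0.389) = 1.8000 / 2.3340 = 0.7712

0.77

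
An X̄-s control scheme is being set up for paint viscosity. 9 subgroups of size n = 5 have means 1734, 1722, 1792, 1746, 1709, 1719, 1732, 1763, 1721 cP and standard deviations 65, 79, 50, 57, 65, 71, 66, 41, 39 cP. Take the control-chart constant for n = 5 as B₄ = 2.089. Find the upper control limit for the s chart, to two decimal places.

s̄ = (65 + 79 + 50 + 57 + 65 + 71 + 66 + 41 + 39) / 9 = 59.2222
UCL_s = B₄·s̄ = 2.089 × 59.2222 = 123.7152

123.72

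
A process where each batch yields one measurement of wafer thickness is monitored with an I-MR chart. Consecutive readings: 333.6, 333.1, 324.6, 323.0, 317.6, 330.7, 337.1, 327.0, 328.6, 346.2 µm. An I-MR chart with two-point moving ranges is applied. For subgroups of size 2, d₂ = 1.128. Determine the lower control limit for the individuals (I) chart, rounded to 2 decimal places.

X̄ = (333.6 + 333.1 + 324.6 + 323.0 + 317.6 + 330.7 + 337.1 + 327.0 + 328.6 + 346.2) / 10 = 330.1500
Moving ranges: 0.5, 8.5, 1.6, 5.4, 13.1, 6.4, 10.1, 1.6, 17.6; M̄R̄ = 64.8000 / 9 = 7.2000
LCL = X̄ − 3·M̄R̄/d₂ = 330.1500 − 3 × 7.2000 / 1.128 = 311.0011

311.00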